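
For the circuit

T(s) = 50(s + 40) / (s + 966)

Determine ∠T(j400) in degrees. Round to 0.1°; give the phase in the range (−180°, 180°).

61.8°

At s = jω = j400:
zero (s+40): 40 + j400 → |·| = √(40²+400²) = √161600 ≈ 402, ∠ = arctan(400/40) ≈ 84.29°
pole (s+966): 966 + j400 → |·| = √(966²+400²) = √1093156 ≈ 1045.5, ∠ = arctan(400/966) ≈ 22.49°
∠T = 84.29° − 22.49° = 61.80°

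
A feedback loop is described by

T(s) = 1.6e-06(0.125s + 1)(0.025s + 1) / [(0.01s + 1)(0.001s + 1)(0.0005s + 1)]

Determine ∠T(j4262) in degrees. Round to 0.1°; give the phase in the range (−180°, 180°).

At ω = 4262 rad/s:
zero (1 + j4262·0.125) = 1 + j532.75 → |·| ≈ 532.75, ∠ ≈ 89.89°
zero (1 + j4262·0.025) = 1 + j106.55 → |·| ≈ 106.55, ∠ ≈ 89.46°
pole (1 + j4262·0.01) = 1 + j42.62 → |·| ≈ 42.632, ∠ ≈ 88.66°
pole (1 + j4262·0.001) = 1 + j4.262 → |·| ≈ 4.3777, ∠ ≈ 76.80°
pole (1 + j4262·0.0005) = 1 + j2.131 → |·| ≈ 2.354, ∠ ≈ 64.86°
∠T = (89.89° + 89.46°) − (88.66° + 76.80° + 64.86°) = -50.97°

-51.0°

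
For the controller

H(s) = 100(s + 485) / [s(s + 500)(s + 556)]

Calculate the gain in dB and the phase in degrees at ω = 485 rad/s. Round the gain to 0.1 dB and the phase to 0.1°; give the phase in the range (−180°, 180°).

At s = jω = j485:
zero (s+485): 485 + j485 → |·| = √(485²+485²) = √470450 ≈ 685.89, ∠ = arctan(485/485) ≈ 45.00°
pole (s+500): 500 + j485 → |·| = √(500²+485²) = √485225 ≈ 696.58, ∠ = arctan(485/500) ≈ 44.13°
pole (s+556): 556 + j485 → |·| = √(556²+485²) = √544361 ≈ 737.81, ∠ = arctan(485/556) ≈ 41.10°
pole at origin: |s| = 485, ∠ = 90.00° (in denominator)
|H| = 100 · 685.89 / 2.4926e+08 ≈ 0.00027517
Gain = 20 log₁₀(0.00027517) ≈ -71.21 dB
∠H = 45.00° − 175.23° = -130.23°

-71.2 dB, -130.2°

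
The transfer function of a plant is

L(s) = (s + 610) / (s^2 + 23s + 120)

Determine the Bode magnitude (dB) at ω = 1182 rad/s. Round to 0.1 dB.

Substitute s = j1182:
Numerator: (j1182) + 610 = 610 + j1182
Denominator: (j1182)^2 + 23(j1182) + 120 = -1397004 + j27186
|N| = √(610² + 1182²) ≈ 1330.1, ∠N ≈ 62.70°
|D| = √(1397004² + 27186²) ≈ 1.3973e+06, ∠D ≈ 178.89°
|L| = 1330.1 / 1.3973e+06 ≈ 0.00095191
Gain = 20 log₁₀(0.00095191) ≈ -60.43 dB

-60.4 dB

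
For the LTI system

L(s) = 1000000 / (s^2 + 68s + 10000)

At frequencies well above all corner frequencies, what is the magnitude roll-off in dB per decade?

-40 dB/decade

Each pole contributes −20 dB/decade at high frequency; each zero contributes +20 dB/decade.
Net: 0 zero(s) − 2 pole(s) → -40 dB/decade.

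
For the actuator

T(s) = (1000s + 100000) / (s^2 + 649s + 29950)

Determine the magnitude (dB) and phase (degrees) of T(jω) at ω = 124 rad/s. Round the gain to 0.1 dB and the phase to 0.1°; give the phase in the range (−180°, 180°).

5.8 dB, -28.6°

Substitute s = j124:
Numerator: 1000(j124) + 100000 = 100000 + j124000
Denominator: (j124)^2 + 649(j124) + 29950 = 14574 + j80476
|N| = √(100000² + 124000²) ≈ 1.593e+05, ∠N ≈ 51.12°
|D| = √(14574² + 80476²) ≈ 81785, ∠D ≈ 79.74°
|T| = 1.593e+05 / 81785 ≈ 1.9478
Gain = 20 log₁₀(1.9478) ≈ 5.79 dB
∠T = 51.12° − 79.74° = -28.62°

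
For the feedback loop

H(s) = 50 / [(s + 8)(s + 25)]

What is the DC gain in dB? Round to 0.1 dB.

-12.0 dB

H(0) = 50 / (8·25) = 0.25
20 log₁₀(0.25) ≈ -12.04 dB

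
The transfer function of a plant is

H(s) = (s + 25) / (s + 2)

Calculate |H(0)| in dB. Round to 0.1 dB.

H(0) = 25 / 2 = 12.5
20 log₁₀(12.5) ≈ 21.94 dB

21.9 dB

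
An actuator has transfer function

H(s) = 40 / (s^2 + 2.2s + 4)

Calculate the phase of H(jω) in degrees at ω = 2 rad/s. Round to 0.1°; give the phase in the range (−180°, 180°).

-90.0°

At s = jω = j2:
quadratic: (j2)² + 2.2·j2 + 4 = 0 + j4.4 → |·| ≈ 4.4, ∠ ≈ 90.00°
∠H = 0.00° − 90.00° = -90.00°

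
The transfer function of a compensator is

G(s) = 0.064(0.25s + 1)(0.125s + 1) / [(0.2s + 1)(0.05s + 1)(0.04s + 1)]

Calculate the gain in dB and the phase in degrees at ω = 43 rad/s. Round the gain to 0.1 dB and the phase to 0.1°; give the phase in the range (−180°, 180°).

At ω = 43 rad/s:
zero (1 + j43·0.25) = 1 + j10.75 → |·| ≈ 10.796, ∠ ≈ 84.69°
zero (1 + j43·0.125) = 1 + j5.375 → |·| ≈ 5.4672, ∠ ≈ 79.46°
pole (1 + j43·0.2) = 1 + j8.6 → |·| ≈ 8.6579, ∠ ≈ 83.37°
pole (1 + j43·0.05) = 1 + j2.15 → |·| ≈ 2.3712, ∠ ≈ 65.06°
pole (1 + j43·0.04) = 1 + j1.72 → |·| ≈ 1.9896, ∠ ≈ 59.83°
|G| = 0.064 · 10.796 · 5.4672 / (8.6579 · 2.3712 · 1.9896) ≈ 0.092483
Gain = 20 log₁₀(0.092483) ≈ -20.68 dB
∠G = (84.69° + 79.46°) − (83.37° + 65.06° + 59.83°) = -44.11°

-20.7 dB, -44.1°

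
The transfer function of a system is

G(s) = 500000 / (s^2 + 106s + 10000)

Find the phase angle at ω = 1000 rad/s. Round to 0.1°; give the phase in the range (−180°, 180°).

-173.9°

At s = jω = j1000:
quadratic: (j1000)² + 106·j1000 + 10000 = -990000 + j106000 → |·| ≈ 9.9566e+05, ∠ ≈ 173.89°
∠G = 0.00° − 173.89° = -173.89°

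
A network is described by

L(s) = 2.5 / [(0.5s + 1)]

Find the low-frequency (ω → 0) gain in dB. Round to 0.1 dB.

L(0) = 2.5 · 1 / 1 = 2.5
20 log₁₀(2.5) ≈ 7.96 dB

8.0 dB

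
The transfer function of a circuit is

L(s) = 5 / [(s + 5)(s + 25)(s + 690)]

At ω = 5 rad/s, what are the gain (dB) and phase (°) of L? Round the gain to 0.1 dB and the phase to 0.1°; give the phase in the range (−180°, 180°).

At s = jω = j5:
pole (s+5): 5 + j5 → |·| = √(5²+5²) = √50 ≈ 7.0711, ∠ = arctan(5/5) ≈ 45.00°
pole (s+25): 25 + j5 → |·| = √(25²+5²) = √650 ≈ 25.495, ∠ = arctan(5/25) ≈ 11.31°
pole (s+690): 690 + j5 → |·| = √(690²+5²) = √476125 ≈ 690.02, ∠ = arctan(5/690) ≈ 0.42°
|L| = 5 / 1.244e+05 ≈ 4.0193e-05
Gain = 20 log₁₀(4.0193e-05) ≈ -87.92 dB
∠L = 0.00° − 56.73° = -56.73°

-87.9 dB, -56.7°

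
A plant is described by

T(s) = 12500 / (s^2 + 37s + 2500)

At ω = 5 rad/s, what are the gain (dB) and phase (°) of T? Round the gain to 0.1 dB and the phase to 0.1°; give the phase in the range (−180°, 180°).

At s = jω = j5:
quadratic: (j5)² + 37·j5 + 2500 = 2475 + j185 → |·| ≈ 2481.9, ∠ ≈ 4.27°
|T| = 12500 / 2481.9 ≈ 5.0365
Gain = 20 log₁₀(5.0365) ≈ 14.04 dB
∠T = 0.00° − 4.27° = -4.27°

14.0 dB, -4.3°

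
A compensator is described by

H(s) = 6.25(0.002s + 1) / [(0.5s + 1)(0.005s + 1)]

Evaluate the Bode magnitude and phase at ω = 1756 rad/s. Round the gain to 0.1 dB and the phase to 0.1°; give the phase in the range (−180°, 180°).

At ω = 1756 rad/s:
zero (1 + j1756·0.002) = 1 + j3.512 → |·| ≈ 3.6516, ∠ ≈ 74.11°
pole (1 + j1756·0.5) = 1 + j878 → |·| ≈ 878, ∠ ≈ 89.93°
pole (1 + j1756·0.005) = 1 + j8.78 → |·| ≈ 8.8368, ∠ ≈ 83.50°
|H| = 6.25 · 3.6516 / (878 · 8.8368) ≈ 0.0029415
Gain = 20 log₁₀(0.0029415) ≈ -50.63 dB
∠H = (74.11°) − (89.93° + 83.50°) = -99.32°

-50.6 dB, -99.3°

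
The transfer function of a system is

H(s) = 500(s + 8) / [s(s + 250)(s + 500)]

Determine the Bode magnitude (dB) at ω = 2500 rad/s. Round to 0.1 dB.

-82.2 dB

At s = jω = j2500:
zero (s+8): 8 + j2500 → |·| = √(8²+2500²) = √6250064 ≈ 2500, ∠ = arctan(2500/8) ≈ 89.82°
pole (s+250): 250 + j2500 → |·| = √(250²+2500²) = √6312500 ≈ 2512.5, ∠ = arctan(2500/250) ≈ 84.29°
pole (s+500): 500 + j2500 → |·| = √(500²+2500²) = √6500000 ≈ 2549.5, ∠ = arctan(2500/500) ≈ 78.69°
pole at origin: |s| = 2500, ∠ = 90.00° (in denominator)
|H| = 500 · 2500 / 1.6014e+10 ≈ 7.8057e-05
Gain = 20 log₁₀(7.8057e-05) ≈ -82.15 dB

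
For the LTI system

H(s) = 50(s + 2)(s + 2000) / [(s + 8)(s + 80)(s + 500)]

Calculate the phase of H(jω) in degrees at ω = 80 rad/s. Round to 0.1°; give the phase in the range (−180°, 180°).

At s = jω = j80:
zero (s+2): 2 + j80 → |·| = √(2²+80²) = √6404 ≈ 80.025, ∠ = arctan(80/2) ≈ 88.57°
zero (s+2000): 2000 + j80 → |·| = √(2000²+80²) = √4006400 ≈ 2001.6, ∠ = arctan(80/2000) ≈ 2.29°
pole (s+8): 8 + j80 → |·| = √(8²+80²) = √6464 ≈ 80.399, ∠ = arctan(80/8) ≈ 84.29°
pole (s+80): 80 + j80 → |·| = √(80²+80²) = √12800 ≈ 113.14, ∠ = arctan(80/80) ≈ 45.00°
pole (s+500): 500 + j80 → |·| = √(500²+80²) = √256400 ≈ 506.36, ∠ = arctan(80/500) ≈ 9.09°
∠H = 90.86° − 138.38° = -47.52°

-47.5°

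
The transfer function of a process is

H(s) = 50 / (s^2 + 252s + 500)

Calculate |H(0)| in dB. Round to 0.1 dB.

-20.0 dB

H(0) = 50 / 500 = 0.1
20 log₁₀(0.1) ≈ -20.00 dB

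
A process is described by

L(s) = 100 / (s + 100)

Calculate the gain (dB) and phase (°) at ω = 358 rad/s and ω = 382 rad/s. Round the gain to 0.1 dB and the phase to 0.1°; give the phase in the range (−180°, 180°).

At s = jω = j358:
pole (s+100): 100 + j358 → |·| = √(100²+358²) = √138164 ≈ 371.7, ∠ = arctan(358/100) ≈ 74.39°
|L| = 100 / 371.7 ≈ 0.26903
Gain = 20 log₁₀(0.26903) ≈ -11.40 dB
∠L = 0.00° − 74.39° = -74.39°

At s = jω = j382:
pole (s+100): 100 + j382 → |·| = √(100²+382²) = √155924 ≈ 394.87, ∠ = arctan(382/100) ≈ 75.33°
|L| = 100 / 394.87 ≈ 0.25325
Gain = 20 log₁₀(0.25325) ≈ -11.93 dB
∠L = 0.00° − 75.33° = -75.33°

ω = 358: -11.4 dB, -74.4°; ω = 382: -11.9 dB, -75.3°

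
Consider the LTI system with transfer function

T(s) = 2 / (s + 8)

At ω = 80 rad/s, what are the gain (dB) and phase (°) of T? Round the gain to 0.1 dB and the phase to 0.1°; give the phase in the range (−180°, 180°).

At s = jω = j80:
pole (s+8): 8 + j80 → |·| = √(8²+80²) = √6464 ≈ 80.399, ∠ = arctan(80/8) ≈ 84.29°
|T| = 2 / 80.399 ≈ 0.024876
Gain = 20 log₁₀(0.024876) ≈ -32.08 dB
∠T = 0.00° − 84.29° = -84.29°

-32.1 dB, -84.3°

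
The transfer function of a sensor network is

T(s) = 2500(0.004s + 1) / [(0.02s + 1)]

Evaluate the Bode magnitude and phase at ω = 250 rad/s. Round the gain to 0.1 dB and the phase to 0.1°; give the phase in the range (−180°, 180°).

At ω = 250 rad/s:
zero (1 + j250·0.004) = 1 + j1 → |·| ≈ 1.4142, ∠ ≈ 45.00°
pole (1 + j250·0.02) = 1 + j5 → |·| ≈ 5.099, ∠ ≈ 78.69°
|T| = 2500 · 1.4142 / (5.099) ≈ 693.37
Gain = 20 log₁₀(693.37) ≈ 56.82 dB
∠T = (45.00°) − (78.69°) = -33.69°

56.8 dB, -33.7°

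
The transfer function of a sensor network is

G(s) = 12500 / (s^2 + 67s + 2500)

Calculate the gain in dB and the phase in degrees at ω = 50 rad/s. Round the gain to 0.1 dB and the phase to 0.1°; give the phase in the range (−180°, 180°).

11.4 dB, -90.0°

At s = jω = j50:
quadratic: (j50)² + 67·j50 + 2500 = 0 + j3350 → |·| ≈ 3350, ∠ ≈ 90.00°
|G| = 12500 / 3350 ≈ 3.7313
Gain = 20 log₁₀(3.7313) ≈ 11.44 dB
∠G = 0.00° − 90.00° = -90.00°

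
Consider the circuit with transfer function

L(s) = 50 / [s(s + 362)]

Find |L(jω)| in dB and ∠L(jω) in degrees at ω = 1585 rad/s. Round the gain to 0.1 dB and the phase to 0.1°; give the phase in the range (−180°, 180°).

At s = jω = j1585:
pole (s+362): 362 + j1585 → |·| = √(362²+1585²) = √2643269 ≈ 1625.8, ∠ = arctan(1585/362) ≈ 77.13°
pole at origin: |s| = 1585, ∠ = 90.00° (in denominator)
|L| = 50 / 2.5769e+06 ≈ 1.9403e-05
Gain = 20 log₁₀(1.9403e-05) ≈ -94.24 dB
∠L = 0.00° − 167.13° = -167.13°

-94.2 dB, -167.1°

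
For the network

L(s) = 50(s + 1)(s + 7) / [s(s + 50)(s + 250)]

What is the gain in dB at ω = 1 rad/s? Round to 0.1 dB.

-28.0 dB

At s = jω = j1:
zero (s+1): 1 + j1 → |·| = √(1²+1²) = √2 ≈ 1.4142, ∠ = arctan(1/1) ≈ 45.00°
zero (s+7): 7 + j1 → |·| = √(7²+1²) = √50 ≈ 7.0711, ∠ = arctan(1/7) ≈ 8.13°
pole (s+50): 50 + j1 → |·| = √(50²+1²) = √2501 ≈ 50.01, ∠ = arctan(1/50) ≈ 1.15°
pole (s+250): 250 + j1 → |·| = √(250²+1²) = √62501 ≈ 250, ∠ = arctan(1/250) ≈ 0.23°
pole at origin: |s| = 1, ∠ = 90.00° (in denominator)
|L| = 50 · 9.9999 / 12502 ≈ 0.039993
Gain = 20 log₁₀(0.039993) ≈ -27.96 dB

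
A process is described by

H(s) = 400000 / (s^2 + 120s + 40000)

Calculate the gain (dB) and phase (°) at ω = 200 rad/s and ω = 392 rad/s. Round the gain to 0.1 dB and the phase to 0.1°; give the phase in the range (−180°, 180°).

At s = jω = j200:
quadratic: (j200)² + 120·j200 + 40000 = 0 + j24000 → |·| ≈ 24000, ∠ ≈ 90.00°
|H| = 400000 / 24000 ≈ 16.667
Gain = 20 log₁₀(16.667) ≈ 24.44 dB
∠H = 0.00° − 90.00° = -90.00°

At s = jω = j392:
quadratic: (j392)² + 120·j392 + 40000 = -113664 + j47040 → |·| ≈ 1.2301e+05, ∠ ≈ 157.52°
|H| = 400000 / 1.2301e+05 ≈ 3.2518
Gain = 20 log₁₀(3.2518) ≈ 10.24 dB
∠H = 0.00° − 157.52° = -157.52°

ω = 200: 24.4 dB, -90.0°; ω = 392: 10.2 dB, -157.5°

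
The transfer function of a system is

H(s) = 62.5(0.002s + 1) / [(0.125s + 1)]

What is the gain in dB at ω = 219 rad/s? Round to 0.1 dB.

At ω = 219 rad/s:
zero (1 + j219·0.002) = 1 + j0.438 → |·| ≈ 1.0917, ∠ ≈ 23.65°
pole (1 + j219·0.125) = 1 + j27.375 → |·| ≈ 27.393, ∠ ≈ 87.91°
|H| = 62.5 · 1.0917 / (27.393) ≈ 2.4908
Gain = 20 log₁₀(2.4908) ≈ 7.93 dB

7.9 dB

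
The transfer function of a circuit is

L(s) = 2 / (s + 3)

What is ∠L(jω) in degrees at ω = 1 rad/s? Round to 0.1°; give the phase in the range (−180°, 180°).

-18.4°

Substitute s = j1:
Numerator: 2 = 2 + j0
Denominator: (j1) + 3 = 3 + j1
|N| = √(2² + 0²) ≈ 2, ∠N ≈ 0.00°
|D| = √(3² + 1²) ≈ 3.1623, ∠D ≈ 18.43°
∠L = 0.00° − 18.43° = -18.43°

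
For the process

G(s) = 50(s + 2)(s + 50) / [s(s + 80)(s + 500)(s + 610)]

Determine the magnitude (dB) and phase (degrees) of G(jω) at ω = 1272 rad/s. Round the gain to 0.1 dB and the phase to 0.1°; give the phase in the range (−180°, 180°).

At s = jω = j1272:
zero (s+2): 2 + j1272 → |·| = √(2²+1272²) = √1617988 ≈ 1272, ∠ = arctan(1272/2) ≈ 89.91°
zero (s+50): 50 + j1272 → |·| = √(50²+1272²) = √1620484 ≈ 1273, ∠ = arctan(1272/50) ≈ 87.75°
pole (s+80): 80 + j1272 → |·| = √(80²+1272²) = √1624384 ≈ 1274.5, ∠ = arctan(1272/80) ≈ 86.40°
pole (s+500): 500 + j1272 → |·| = √(500²+1272²) = √1867984 ≈ 1366.7, ∠ = arctan(1272/500) ≈ 68.54°
pole (s+610): 610 + j1272 → |·| = √(610²+1272²) = √1990084 ≈ 1410.7, ∠ = arctan(1272/610) ≈ 64.38°
pole at origin: |s| = 1272, ∠ = 90.00° (in denominator)
|G| = 50 · 1.6193e+06 / 3.1256e+12 ≈ 2.5904e-05
Gain = 20 log₁₀(2.5904e-05) ≈ -91.73 dB
∠G = 177.66° − 309.32° = -131.66°

-91.7 dB, -131.7°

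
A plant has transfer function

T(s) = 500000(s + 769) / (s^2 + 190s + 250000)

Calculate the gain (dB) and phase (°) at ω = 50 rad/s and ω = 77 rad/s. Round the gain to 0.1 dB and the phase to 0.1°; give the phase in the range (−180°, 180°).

At s = jω = j50:
zero (s+769): 769 + j50 → |·| = √(769²+50²) = √593861 ≈ 770.62, ∠ = arctan(50/769) ≈ 3.72°
quadratic: (j50)² + 190·j50 + 250000 = 247500 + j9500 → |·| ≈ 2.4768e+05, ∠ ≈ 2.20°
|T| = 500000 · 770.62 / 2.4768e+05 ≈ 1555.7
Gain = 20 log₁₀(1555.7) ≈ 63.84 dB
∠T = 3.72° − 2.20° = 1.52°

At s = jω = j77:
zero (s+769): 769 + j77 → |·| = √(769²+77²) = √597290 ≈ 772.85, ∠ = arctan(77/769) ≈ 5.72°
quadratic: (j77)² + 190·j77 + 250000 = 244071 + j14630 → |·| ≈ 2.4451e+05, ∠ ≈ 3.43°
|T| = 500000 · 772.85 / 2.4451e+05 ≈ 1580.4
Gain = 20 log₁₀(1580.4) ≈ 63.98 dB
∠T = 5.72° − 3.43° = 2.29°

ω = 50: 63.8 dB, 1.5°; ω = 77: 64.0 dB, 2.3°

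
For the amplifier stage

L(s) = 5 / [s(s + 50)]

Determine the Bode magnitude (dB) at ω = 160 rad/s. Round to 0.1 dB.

At s = jω = j160:
pole (s+50): 50 + j160 → |·| = √(50²+160²) = √28100 ≈ 167.63, ∠ = arctan(160/50) ≈ 72.65°
pole at origin: |s| = 160, ∠ = 90.00° (in denominator)
|L| = 5 / 26821 ≈ 0.00018642
Gain = 20 log₁₀(0.00018642) ≈ -74.59 dB

-74.6 dB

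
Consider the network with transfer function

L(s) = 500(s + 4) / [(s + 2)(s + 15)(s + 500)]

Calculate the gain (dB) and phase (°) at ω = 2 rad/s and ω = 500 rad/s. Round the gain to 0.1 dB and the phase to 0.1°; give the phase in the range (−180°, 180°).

ω = 2: -19.6 dB, -26.3°; ω = 500: -57.0 dB, -133.5°

At s = jω = j2:
zero (s+4): 4 + j2 → |·| = √(4²+2²) = √20 ≈ 4.4721, ∠ = arctan(2/4) ≈ 26.57°
pole (s+2): 2 + j2 → |·| = √(2²+2²) = √8 ≈ 2.8284, ∠ = arctan(2/2) ≈ 45.00°
pole (s+15): 15 + j2 → |·| = √(15²+2²) = √229 ≈ 15.133, ∠ = arctan(2/15) ≈ 7.59°
pole (s+500): 500 + j2 → |·| = √(500²+2²) = √250004 ≈ 500, ∠ = arctan(2/500) ≈ 0.23°
|L| = 500 · 4.4721 / 21401 ≈ 0.10448
Gain = 20 log₁₀(0.10448) ≈ -19.62 dB
∠L = 26.57° − 52.82° = -26.25°

At s = jω = j500:
zero (s+4): 4 + j500 → |·| = √(4²+500²) = √250016 ≈ 500.02, ∠ = arctan(500/4) ≈ 89.54°
pole (s+2): 2 + j500 → |·| = √(2²+500²) = √250004 ≈ 500, ∠ = arctan(500/2) ≈ 89.77°
pole (s+15): 15 + j500 → |·| = √(15²+500²) = √250225 ≈ 500.22, ∠ = arctan(500/15) ≈ 88.28°
pole (s+500): 500 + j500 → |·| = √(500²+500²) = √500000 ≈ 707.11, ∠ = arctan(500/500) ≈ 45.00°
|L| = 500 · 500.02 / 1.7686e+08 ≈ 0.0014136
Gain = 20 log₁₀(0.0014136) ≈ -56.99 dB
∠L = 89.54° − 223.05° = -133.51°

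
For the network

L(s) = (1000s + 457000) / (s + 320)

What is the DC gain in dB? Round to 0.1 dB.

63.1 dB

L(0) = 457000 / 320 ≈ 1428.1
20 log₁₀(1428.1) ≈ 63.10 dB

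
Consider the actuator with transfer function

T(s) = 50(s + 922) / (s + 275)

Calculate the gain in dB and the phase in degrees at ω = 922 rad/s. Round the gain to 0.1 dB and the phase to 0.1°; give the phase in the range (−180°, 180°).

At s = jω = j922:
zero (s+922): 922 + j922 → |·| = √(922²+922²) = √1700168 ≈ 1303.9, ∠ = arctan(922/922) ≈ 45.00°
pole (s+275): 275 + j922 → |·| = √(275²+922²) = √925709 ≈ 962.14, ∠ = arctan(922/275) ≈ 73.39°
|T| = 50 · 1303.9 / 962.14 ≈ 67.76
Gain = 20 log₁₀(67.76) ≈ 36.62 dB
∠T = 45.00° − 73.39° = -28.39°

36.6 dB, -28.4°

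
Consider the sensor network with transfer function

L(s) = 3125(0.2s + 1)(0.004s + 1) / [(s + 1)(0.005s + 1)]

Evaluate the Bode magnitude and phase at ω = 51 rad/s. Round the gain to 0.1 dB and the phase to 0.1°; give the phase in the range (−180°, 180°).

55.9 dB, -7.3°

At ω = 51 rad/s:
zero (1 + j51·0.2) = 1 + j10.2 → |·| ≈ 10.249, ∠ ≈ 84.40°
zero (1 + j51·0.004) = 1 + j0.204 → |·| ≈ 1.0206, ∠ ≈ 11.53°
pole (1 + j51·1) = 1 + j51 → |·| ≈ 51.01, ∠ ≈ 88.88°
pole (1 + j51·0.005) = 1 + j0.255 → |·| ≈ 1.032, ∠ ≈ 14.31°
|L| = 3125 · 10.249 · 1.0206 / (51.01 · 1.032) ≈ 620.94
Gain = 20 log₁₀(620.94) ≈ 55.86 dB
∠L = (84.40° + 11.53°) − (88.88° + 14.31°) = -7.26°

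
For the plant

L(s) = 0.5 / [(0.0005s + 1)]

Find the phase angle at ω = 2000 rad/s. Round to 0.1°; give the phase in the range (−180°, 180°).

At ω = 2000 rad/s:
pole (1 + j2000·0.0005) = 1 + j1 → |·| ≈ 1.4142, ∠ ≈ 45.00°
∠L = (0°) − (45.00°) = -45.00°

-45.0°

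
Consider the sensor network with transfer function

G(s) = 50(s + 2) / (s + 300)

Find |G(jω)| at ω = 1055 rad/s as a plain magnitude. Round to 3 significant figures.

48.1

At s = jω = j1055:
zero (s+2): 2 + j1055 → |·| = √(2²+1055²) = √1113029 ≈ 1055, ∠ = arctan(1055/2) ≈ 89.89°
pole (s+300): 300 + j1055 → |·| = √(300²+1055²) = √1203025 ≈ 1096.8, ∠ = arctan(1055/300) ≈ 74.13°
|G| = 50 · 1055 / 1096.8 ≈ 48.094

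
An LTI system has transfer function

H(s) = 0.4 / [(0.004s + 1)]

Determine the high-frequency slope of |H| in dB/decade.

Each pole contributes −20 dB/decade at high frequency; each zero contributes +20 dB/decade.
Net: 0 zero(s) − 1 pole(s) → -20 dB/decade.

-20 dB/decade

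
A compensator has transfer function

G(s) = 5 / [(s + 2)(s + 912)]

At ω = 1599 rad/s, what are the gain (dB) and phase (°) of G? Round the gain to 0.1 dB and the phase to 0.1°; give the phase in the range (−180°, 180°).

At s = jω = j1599:
pole (s+2): 2 + j1599 → |·| = √(2²+1599²) = √2556805 ≈ 1599, ∠ = arctan(1599/2) ≈ 89.93°
pole (s+912): 912 + j1599 → |·| = √(912²+1599²) = √3388545 ≈ 1840.8, ∠ = arctan(1599/912) ≈ 60.30°
|G| = 5 / 2.9434e+06 ≈ 1.6987e-06
Gain = 20 log₁₀(1.6987e-06) ≈ -115.40 dB
∠G = 0.00° − 150.23° = -150.23°

-115.4 dB, -150.2°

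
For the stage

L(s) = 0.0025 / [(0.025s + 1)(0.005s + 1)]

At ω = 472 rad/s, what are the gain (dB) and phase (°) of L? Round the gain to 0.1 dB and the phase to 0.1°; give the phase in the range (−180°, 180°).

-81.7 dB, -152.2°

At ω = 472 rad/s:
pole (1 + j472·0.025) = 1 + j11.8 → |·| ≈ 11.842, ∠ ≈ 85.16°
pole (1 + j472·0.005) = 1 + j2.36 → |·| ≈ 2.5631, ∠ ≈ 67.04°
|L| = 0.0025 · 1 / (11.842 · 2.5631) ≈ 8.2366e-05
Gain = 20 log₁₀(8.2366e-05) ≈ -81.69 dB
∠L = (0°) − (85.16° + 67.04°) = -152.20°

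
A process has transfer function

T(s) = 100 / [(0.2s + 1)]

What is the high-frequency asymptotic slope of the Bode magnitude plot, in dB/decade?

-20 dB/decade

Each pole contributes −20 dB/decade at high frequency; each zero contributes +20 dB/decade.
Net: 0 zero(s) − 1 pole(s) → -20 dB/decade.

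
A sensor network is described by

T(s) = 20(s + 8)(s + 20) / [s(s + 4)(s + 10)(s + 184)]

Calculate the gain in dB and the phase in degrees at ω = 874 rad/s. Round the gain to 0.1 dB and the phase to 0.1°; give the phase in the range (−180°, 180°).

-91.8 dB, -169.0°

At s = jω = j874:
zero (s+8): 8 + j874 → |·| = √(8²+874²) = √763940 ≈ 874.04, ∠ = arctan(874/8) ≈ 89.48°
zero (s+20): 20 + j874 → |·| = √(20²+874²) = √764276 ≈ 874.23, ∠ = arctan(874/20) ≈ 88.69°
pole (s+4): 4 + j874 → |·| = √(4²+874²) = √763892 ≈ 874.01, ∠ = arctan(874/4) ≈ 89.74°
pole (s+10): 10 + j874 → |·| = √(10²+874²) = √763976 ≈ 874.06, ∠ = arctan(874/10) ≈ 89.34°
pole (s+184): 184 + j874 → |·| = √(184²+874²) = √797732 ≈ 893.16, ∠ = arctan(874/184) ≈ 78.11°
pole at origin: |s| = 874, ∠ = 90.00° (in denominator)
|T| = 20 · 7.6411e+05 / 5.9635e+11 ≈ 2.5626e-05
Gain = 20 log₁₀(2.5626e-05) ≈ -91.83 dB
∠T = 178.17° − 347.19° = -169.02°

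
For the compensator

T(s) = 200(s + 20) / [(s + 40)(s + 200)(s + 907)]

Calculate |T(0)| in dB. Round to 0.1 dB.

T(0) = 200·20 / (40·200·907) ≈ 0.00055127
20 log₁₀(0.00055127) ≈ -65.17 dB

-65.2 dB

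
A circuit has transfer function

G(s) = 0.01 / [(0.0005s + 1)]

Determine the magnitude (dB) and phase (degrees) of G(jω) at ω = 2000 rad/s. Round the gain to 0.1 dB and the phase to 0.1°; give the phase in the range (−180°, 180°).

At ω = 2000 rad/s:
pole (1 + j2000·0.0005) = 1 + j1 → |·| ≈ 1.4142, ∠ ≈ 45.00°
|G| = 0.01 · 1 / (1.4142) ≈ 0.0070711
Gain = 20 log₁₀(0.0070711) ≈ -43.01 dB
∠G = (0°) − (45.00°) = -45.00°

-43.0 dB, -45.0°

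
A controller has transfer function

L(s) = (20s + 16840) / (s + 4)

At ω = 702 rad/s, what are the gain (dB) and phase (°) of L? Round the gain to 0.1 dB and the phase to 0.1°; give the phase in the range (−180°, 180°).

Substitute s = j702:
Numerator: 20(j702) + 16840 = 16840 + j14040
Denominator: (j702) + 4 = 4 + j702
|N| = √(16840² + 14040²) ≈ 21925, ∠N ≈ 39.82°
|D| = √(4² + 702²) ≈ 702.01, ∠D ≈ 89.67°
|L| = 21925 / 702.01 ≈ 31.232
Gain = 20 log₁₀(31.232) ≈ 29.89 dB
∠L = 39.82° − 89.67° = -49.85°

29.9 dB, -49.9°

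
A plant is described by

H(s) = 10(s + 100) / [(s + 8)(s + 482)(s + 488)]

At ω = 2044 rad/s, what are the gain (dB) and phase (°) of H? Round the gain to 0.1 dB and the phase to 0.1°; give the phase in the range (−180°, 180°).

-112.9 dB, -155.9°

At s = jω = j2044:
zero (s+100): 100 + j2044 → |·| = √(100²+2044²) = √4187936 ≈ 2046.4, ∠ = arctan(2044/100) ≈ 87.20°
pole (s+8): 8 + j2044 → |·| = √(8²+2044²) = √4178000 ≈ 2044, ∠ = arctan(2044/8) ≈ 89.78°
pole (s+482): 482 + j2044 → |·| = √(482²+2044²) = √4410260 ≈ 2100.1, ∠ = arctan(2044/482) ≈ 76.73°
pole (s+488): 488 + j2044 → |·| = √(488²+2044²) = √4416080 ≈ 2101.4, ∠ = arctan(2044/488) ≈ 76.57°
|H| = 10 · 2046.4 / 9.0205e+09 ≈ 2.2686e-06
Gain = 20 log₁₀(2.2686e-06) ≈ -112.88 dB
∠H = 87.20° − 243.08° = -155.88°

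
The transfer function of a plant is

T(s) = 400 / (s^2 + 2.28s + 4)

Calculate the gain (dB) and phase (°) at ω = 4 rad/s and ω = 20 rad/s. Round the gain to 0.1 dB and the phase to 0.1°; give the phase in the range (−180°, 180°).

At s = jω = j4:
quadratic: (j4)² + 2.28·j4 + 4 = -12 + j9.12 → |·| ≈ 15.072, ∠ ≈ 142.77°
|T| = 400 / 15.072 ≈ 26.539
Gain = 20 log₁₀(26.539) ≈ 28.48 dB
∠T = 0.00° − 142.77° = -142.77°

At s = jω = j20:
quadratic: (j20)² + 2.28·j20 + 4 = -396 + j45.6 → |·| ≈ 398.62, ∠ ≈ 173.43°
|T| = 400 / 398.62 ≈ 1.0035
Gain = 20 log₁₀(1.0035) ≈ 0.03 dB
∠T = 0.00° − 173.43° = -173.43°

ω = 4: 28.5 dB, -142.8°; ω = 20: 0.0 dB, -173.4°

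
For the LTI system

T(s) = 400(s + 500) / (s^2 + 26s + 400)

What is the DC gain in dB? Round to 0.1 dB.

T(0) = 400·500 / 400 = 500
20 log₁₀(500) ≈ 53.98 dB

54.0 dB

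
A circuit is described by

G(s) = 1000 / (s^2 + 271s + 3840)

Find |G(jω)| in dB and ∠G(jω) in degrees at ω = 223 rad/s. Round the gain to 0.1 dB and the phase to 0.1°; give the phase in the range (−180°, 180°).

-37.6 dB, -127.2°

Substitute s = j223:
Numerator: 1000 = 1000 + j0
Denominator: (j223)^2 + 271(j223) + 3840 = -45889 + j60433
|N| = √(1000² + 0²) ≈ 1000, ∠N ≈ 0.00°
|D| = √(45889² + 60433²) ≈ 75881, ∠D ≈ 127.21°
|G| = 1000 / 75881 ≈ 0.013179
Gain = 20 log₁₀(0.013179) ≈ -37.60 dB
∠G = 0.00° − 127.21° = -127.21°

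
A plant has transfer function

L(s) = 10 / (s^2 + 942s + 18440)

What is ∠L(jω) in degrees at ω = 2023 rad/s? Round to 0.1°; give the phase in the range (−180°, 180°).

-154.9°

Substitute s = j2023:
Numerator: 10 = 10 + j0
Denominator: (j2023)^2 + 942(j2023) + 18440 = -4074089 + j1905666
|N| = √(10² + 0²) ≈ 10, ∠N ≈ 0.00°
|D| = √(4074089² + 1905666²) ≈ 4.4978e+06, ∠D ≈ 154.93°
∠L = 0.00° − 154.93° = -154.93°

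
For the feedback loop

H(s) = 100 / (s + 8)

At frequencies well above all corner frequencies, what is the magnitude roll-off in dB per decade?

-20 dB/decade

Each pole contributes −20 dB/decade at high frequency; each zero contributes +20 dB/decade.
Net: 0 zero(s) − 1 pole(s) → -20 dB/decade.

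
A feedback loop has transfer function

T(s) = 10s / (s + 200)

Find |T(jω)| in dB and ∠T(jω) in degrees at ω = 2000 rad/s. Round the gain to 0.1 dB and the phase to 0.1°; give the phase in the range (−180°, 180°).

At s = jω = j2000:
zero at origin: s = j2000 → |·| = 2000, ∠ = 90.00°
pole (s+200): 200 + j2000 → |·| = √(200²+2000²) = √4040000 ≈ 2010, ∠ = arctan(2000/200) ≈ 84.29°
|T| = 10 · 2000 / 2010 ≈ 9.9502
Gain = 20 log₁₀(9.9502) ≈ 19.96 dB
∠T = 90.00° − 84.29° = 5.71°

20.0 dB, 5.7°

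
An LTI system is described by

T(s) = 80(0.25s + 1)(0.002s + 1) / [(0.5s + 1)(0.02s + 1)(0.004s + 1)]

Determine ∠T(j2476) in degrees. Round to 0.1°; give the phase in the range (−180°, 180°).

-94.5°

At ω = 2476 rad/s:
zero (1 + j2476·0.25) = 1 + j619 → |·| ≈ 619, ∠ ≈ 89.91°
zero (1 + j2476·0.002) = 1 + j4.952 → |·| ≈ 5.052, ∠ ≈ 78.58°
pole (1 + j2476·0.5) = 1 + j1238 → |·| ≈ 1238, ∠ ≈ 89.95°
pole (1 + j2476·0.02) = 1 + j49.52 → |·| ≈ 49.53, ∠ ≈ 88.84°
pole (1 + j2476·0.004) = 1 + j9.904 → |·| ≈ 9.9544, ∠ ≈ 84.23°
∠T = (89.91° + 78.58°) − (89.95° + 88.84° + 84.23°) = -94.53°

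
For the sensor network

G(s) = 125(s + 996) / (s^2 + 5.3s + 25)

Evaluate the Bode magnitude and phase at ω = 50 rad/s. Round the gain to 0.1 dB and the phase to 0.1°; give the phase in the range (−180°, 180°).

34.0 dB, -171.0°

At s = jω = j50:
zero (s+996): 996 + j50 → |·| = √(996²+50²) = √994516 ≈ 997.25, ∠ = arctan(50/996) ≈ 2.87°
quadratic: (j50)² + 5.3·j50 + 25 = -2475 + j265 → |·| ≈ 2489.1, ∠ ≈ 173.89°
|G| = 125 · 997.25 / 2489.1 ≈ 50.081
Gain = 20 log₁₀(50.081) ≈ 33.99 dB
∠G = 2.87° − 173.89° = -171.02°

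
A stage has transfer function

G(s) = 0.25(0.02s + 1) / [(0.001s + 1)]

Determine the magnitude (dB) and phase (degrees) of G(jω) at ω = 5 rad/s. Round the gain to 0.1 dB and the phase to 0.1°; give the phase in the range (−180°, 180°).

At ω = 5 rad/s:
zero (1 + j5·0.02) = 1 + j0.1 → |·| ≈ 1.005, ∠ ≈ 5.71°
pole (1 + j5·0.001) = 1 + j0.005 → |·| ≈ 1, ∠ ≈ 0.29°
|G| = 0.25 · 1.005 / (1) ≈ 0.25125
Gain = 20 log₁₀(0.25125) ≈ -12.00 dB
∠G = (5.71°) − (0.29°) = 5.42°

-12.0 dB, 5.4°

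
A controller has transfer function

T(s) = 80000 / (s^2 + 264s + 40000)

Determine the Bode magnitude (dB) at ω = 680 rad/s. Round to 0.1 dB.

-15.2 dB

At s = jω = j680:
quadratic: (j680)² + 264·j680 + 40000 = -422400 + j179520 → |·| ≈ 4.5897e+05, ∠ ≈ 156.97°
|T| = 80000 / 4.5897e+05 ≈ 0.1743
Gain = 20 log₁₀(0.1743) ≈ -15.17 dB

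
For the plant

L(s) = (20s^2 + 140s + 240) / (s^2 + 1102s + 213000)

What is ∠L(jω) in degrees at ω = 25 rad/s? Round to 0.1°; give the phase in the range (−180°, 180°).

156.7°

Substitute s = j25:
Numerator: 20(j25)^2 + 140(j25) + 240 = -12260 + j3500
Denominator: (j25)^2 + 1102(j25) + 213000 = 212375 + j27550
|N| = √(12260² + 3500²) ≈ 12750, ∠N ≈ 164.07°
|D| = √(212375² + 27550²) ≈ 2.1415e+05, ∠D ≈ 7.39°
∠L = 164.07° − 7.39° = 156.68°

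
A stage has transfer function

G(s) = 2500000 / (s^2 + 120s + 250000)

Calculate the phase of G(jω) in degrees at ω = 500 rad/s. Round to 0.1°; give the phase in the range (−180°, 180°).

-90.0°

At s = jω = j500:
quadratic: (j500)² + 120·j500 + 250000 = 0 + j60000 → |·| ≈ 60000, ∠ ≈ 90.00°
∠G = 0.00° − 90.00° = -90.00°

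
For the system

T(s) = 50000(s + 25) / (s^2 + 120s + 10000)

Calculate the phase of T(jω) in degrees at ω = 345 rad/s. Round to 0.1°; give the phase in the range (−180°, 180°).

At s = jω = j345:
zero (s+25): 25 + j345 → |·| = √(25²+345²) = √119650 ≈ 345.9, ∠ = arctan(345/25) ≈ 85.86°
quadratic: (j345)² + 120·j345 + 10000 = -109025 + j41400 → |·| ≈ 1.1662e+05, ∠ ≈ 159.21°
∠T = 85.86° − 159.21° = -73.35°

-73.4°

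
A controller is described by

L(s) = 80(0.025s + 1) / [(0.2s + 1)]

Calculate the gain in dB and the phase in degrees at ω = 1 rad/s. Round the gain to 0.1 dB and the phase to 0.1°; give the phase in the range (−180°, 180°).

At ω = 1 rad/s:
zero (1 + j1·0.025) = 1 + j0.025 → |·| ≈ 1.0003, ∠ ≈ 1.43°
pole (1 + j1·0.2) = 1 + j0.2 → |·| ≈ 1.0198, ∠ ≈ 11.31°
|L| = 80 · 1.0003 / (1.0198) ≈ 78.47
Gain = 20 log₁₀(78.47) ≈ 37.89 dB
∠L = (1.43°) − (11.31°) = -9.88°

37.9 dB, -9.9°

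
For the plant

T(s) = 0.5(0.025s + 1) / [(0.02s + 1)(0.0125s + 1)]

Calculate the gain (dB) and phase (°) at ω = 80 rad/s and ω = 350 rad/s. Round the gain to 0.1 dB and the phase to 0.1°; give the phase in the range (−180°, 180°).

ω = 80: -7.6 dB, -39.6°; ω = 350: -17.2 dB, -75.5°

At ω = 80 rad/s:
zero (1 + j80·0.025) = 1 + j2 → |·| ≈ 2.2361, ∠ ≈ 63.43°
pole (1 + j80·0.02) = 1 + j1.6 → |·| ≈ 1.8868, ∠ ≈ 57.99°
pole (1 + j80·0.0125) = 1 + j1 → |·| ≈ 1.4142, ∠ ≈ 45.00°
|T| = 0.5 · 2.2361 / (1.8868 · 1.4142) ≈ 0.41901
Gain = 20 log₁₀(0.41901) ≈ -7.56 dB
∠T = (63.43°) − (57.99° + 45.00°) = -39.56°

At ω = 350 rad/s:
zero (1 + j350·0.025) = 1 + j8.75 → |·| ≈ 8.807, ∠ ≈ 83.48°
pole (1 + j350·0.02) = 1 + j7 → |·| ≈ 7.0711, ∠ ≈ 81.87°
pole (1 + j350·0.0125) = 1 + j4.375 → |·| ≈ 4.4878, ∠ ≈ 77.12°
|T| = 0.5 · 8.807 / (7.0711 · 4.4878) ≈ 0.13876
Gain = 20 log₁₀(0.13876) ≈ -17.15 dB
∠T = (83.48°) − (81.87° + 77.12°) = -75.51°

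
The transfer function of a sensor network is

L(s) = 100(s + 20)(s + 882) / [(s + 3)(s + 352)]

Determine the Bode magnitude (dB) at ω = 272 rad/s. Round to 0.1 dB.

At s = jω = j272:
zero (s+20): 20 + j272 → |·| = √(20²+272²) = √74384 ≈ 272.73, ∠ = arctan(272/20) ≈ 85.79°
zero (s+882): 882 + j272 → |·| = √(882²+272²) = √851908 ≈ 922.99, ∠ = arctan(272/882) ≈ 17.14°
pole (s+3): 3 + j272 → |·| = √(3²+272²) = √73993 ≈ 272.02, ∠ = arctan(272/3) ≈ 89.37°
pole (s+352): 352 + j272 → |·| = √(352²+272²) = √197888 ≈ 444.85, ∠ = arctan(272/352) ≈ 37.69°
|L| = 100 · 2.5173e+05 / 1.2101e+05 ≈ 208.02
Gain = 20 log₁₀(208.02) ≈ 46.36 dB

46.4 dB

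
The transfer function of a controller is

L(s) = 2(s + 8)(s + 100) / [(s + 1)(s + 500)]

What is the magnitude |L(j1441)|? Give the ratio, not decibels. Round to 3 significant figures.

1.89

At s = jω = j1441:
zero (s+8): 8 + j1441 → |·| = √(8²+1441²) = √2076545 ≈ 1441, ∠ = arctan(1441/8) ≈ 89.68°
zero (s+100): 100 + j1441 → |·| = √(100²+1441²) = √2086481 ≈ 1444.5, ∠ = arctan(1441/100) ≈ 86.03°
pole (s+1): 1 + j1441 → |·| = √(1²+1441²) = √2076482 ≈ 1441, ∠ = arctan(1441/1) ≈ 89.96°
pole (s+500): 500 + j1441 → |·| = √(500²+1441²) = √2326481 ≈ 1525.3, ∠ = arctan(1441/500) ≈ 70.86°
|L| = 2 · 2.0815e+06 / 2.198e+06 ≈ 1.894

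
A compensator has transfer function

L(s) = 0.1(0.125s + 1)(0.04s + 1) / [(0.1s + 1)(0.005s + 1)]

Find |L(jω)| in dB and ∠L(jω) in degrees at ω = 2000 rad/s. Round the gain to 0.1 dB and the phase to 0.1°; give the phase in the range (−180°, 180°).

-0.0 dB, 5.1°

At ω = 2000 rad/s:
zero (1 + j2000·0.125) = 1 + j250 → |·| ≈ 250, ∠ ≈ 89.77°
zero (1 + j2000·0.04) = 1 + j80 → |·| ≈ 80.006, ∠ ≈ 89.28°
pole (1 + j2000·0.1) = 1 + j200 → |·| ≈ 200, ∠ ≈ 89.71°
pole (1 + j2000·0.005) = 1 + j10 → |·| ≈ 10.05, ∠ ≈ 84.29°
|L| = 0.1 · 250 · 80.006 / (200 · 10.05) ≈ 0.9951
Gain = 20 log₁₀(0.9951) ≈ -0.04 dB
∠L = (89.77° + 89.28°) − (89.71° + 84.29°) = 5.05°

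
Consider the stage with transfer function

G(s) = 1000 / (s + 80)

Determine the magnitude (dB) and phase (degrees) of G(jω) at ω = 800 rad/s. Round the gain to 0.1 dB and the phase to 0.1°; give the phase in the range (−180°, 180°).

At s = jω = j800:
pole (s+80): 80 + j800 → |·| = √(80²+800²) = √646400 ≈ 803.99, ∠ = arctan(800/80) ≈ 84.29°
|G| = 1000 / 803.99 ≈ 1.2438
Gain = 20 log₁₀(1.2438) ≈ 1.90 dB
∠G = 0.00° − 84.29° = -84.29°

1.9 dB, -84.3°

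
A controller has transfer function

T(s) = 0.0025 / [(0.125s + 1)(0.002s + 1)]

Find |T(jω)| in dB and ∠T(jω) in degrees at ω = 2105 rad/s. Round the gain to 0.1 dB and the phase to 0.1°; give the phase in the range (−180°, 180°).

-113.2 dB, -166.4°

At ω = 2105 rad/s:
pole (1 + j2105·0.125) = 1 + j263.125 → |·| ≈ 263.13, ∠ ≈ 89.78°
pole (1 + j2105·0.002) = 1 + j4.21 → |·| ≈ 4.3271, ∠ ≈ 76.64°
|T| = 0.0025 · 1 / (263.13 · 4.3271) ≈ 2.1957e-06
Gain = 20 log₁₀(2.1957e-06) ≈ -113.17 dB
∠T = (0°) − (89.78° + 76.64°) = -166.42°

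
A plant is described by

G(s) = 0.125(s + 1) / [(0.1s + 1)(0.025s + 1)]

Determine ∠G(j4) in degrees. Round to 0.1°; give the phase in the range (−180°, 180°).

At ω = 4 rad/s:
zero (1 + j4·1) = 1 + j4 → |·| ≈ 4.1231, ∠ ≈ 75.96°
pole (1 + j4·0.1) = 1 + j0.4 → |·| ≈ 1.077, ∠ ≈ 21.80°
pole (1 + j4·0.025) = 1 + j0.1 → |·| ≈ 1.005, ∠ ≈ 5.71°
∠G = (75.96°) − (21.80° + 5.71°) = 48.45°

48.5°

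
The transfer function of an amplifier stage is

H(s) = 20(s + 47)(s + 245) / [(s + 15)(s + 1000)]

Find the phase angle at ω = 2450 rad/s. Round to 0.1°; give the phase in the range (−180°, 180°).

15.7°

At s = jω = j2450:
zero (s+47): 47 + j2450 → |·| = √(47²+2450²) = √6004709 ≈ 2450.5, ∠ = arctan(2450/47) ≈ 88.90°
zero (s+245): 245 + j2450 → |·| = √(245²+2450²) = √6062525 ≈ 2462.2, ∠ = arctan(2450/245) ≈ 84.29°
pole (s+15): 15 + j2450 → |·| = √(15²+2450²) = √6002725 ≈ 2450, ∠ = arctan(2450/15) ≈ 89.65°
pole (s+1000): 1000 + j2450 → |·| = √(1000²+2450²) = √7002500 ≈ 2646.2, ∠ = arctan(2450/1000) ≈ 67.80°
∠H = 173.19° − 157.45° = 15.74°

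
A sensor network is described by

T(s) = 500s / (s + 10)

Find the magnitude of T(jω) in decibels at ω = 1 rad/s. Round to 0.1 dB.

33.9 dB

At s = jω = j1:
zero at origin: s = j1 → |·| = 1, ∠ = 90.00°
pole (s+10): 10 + j1 → |·| = √(10²+1²) = √101 ≈ 10.05, ∠ = arctan(1/10) ≈ 5.71°
|T| = 500 · 1 / 10.05 ≈ 49.751
Gain = 20 log₁₀(49.751) ≈ 33.94 dB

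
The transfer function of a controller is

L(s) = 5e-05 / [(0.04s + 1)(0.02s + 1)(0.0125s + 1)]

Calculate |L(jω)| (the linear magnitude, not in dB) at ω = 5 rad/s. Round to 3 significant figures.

4.87e-05

At ω = 5 rad/s:
pole (1 + j5·0.04) = 1 + j0.2 → |·| ≈ 1.0198, ∠ ≈ 11.31°
pole (1 + j5·0.02) = 1 + j0.1 → |·| ≈ 1.005, ∠ ≈ 5.71°
pole (1 + j5·0.0125) = 1 + j0.0625 → |·| ≈ 1.002, ∠ ≈ 3.58°
|L| = 5e-05 · 1 / (1.0198 · 1.005 · 1.002) ≈ 4.8688e-05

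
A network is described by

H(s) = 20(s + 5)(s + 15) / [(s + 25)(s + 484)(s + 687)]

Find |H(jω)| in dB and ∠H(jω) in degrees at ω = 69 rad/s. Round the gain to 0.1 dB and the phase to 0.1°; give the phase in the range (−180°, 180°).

At s = jω = j69:
zero (s+5): 5 + j69 → |·| = √(5²+69²) = √4786 ≈ 69.181, ∠ = arctan(69/5) ≈ 85.86°
zero (s+15): 15 + j69 → |·| = √(15²+69²) = √4986 ≈ 70.612, ∠ = arctan(69/15) ≈ 77.74°
pole (s+25): 25 + j69 → |·| = √(25²+69²) = √5386 ≈ 73.389, ∠ = arctan(69/25) ≈ 70.08°
pole (s+484): 484 + j69 → |·| = √(484²+69²) = √239017 ≈ 488.89, ∠ = arctan(69/484) ≈ 8.11°
pole (s+687): 687 + j69 → |·| = √(687²+69²) = √476730 ≈ 690.46, ∠ = arctan(69/687) ≈ 5.74°
|H| = 20 · 4885 / 2.4773e+07 ≈ 0.0039438
Gain = 20 log₁₀(0.0039438) ≈ -48.08 dB
∠H = 163.60° − 83.93° = 79.67°

-48.1 dB, 79.7°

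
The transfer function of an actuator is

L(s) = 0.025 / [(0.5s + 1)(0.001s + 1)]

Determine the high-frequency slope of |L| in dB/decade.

-40 dB/decade

Each pole contributes −20 dB/decade at high frequency; each zero contributes +20 dB/decade.
Net: 0 zero(s) − 2 pole(s) → -40 dB/decade.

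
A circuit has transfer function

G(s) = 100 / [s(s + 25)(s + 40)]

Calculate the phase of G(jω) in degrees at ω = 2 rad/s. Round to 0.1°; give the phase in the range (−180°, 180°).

At s = jω = j2:
pole (s+25): 25 + j2 → |·| = √(25²+2²) = √629 ≈ 25.08, ∠ = arctan(2/25) ≈ 4.57°
pole (s+40): 40 + j2 → |·| = √(40²+2²) = √1604 ≈ 40.05, ∠ = arctan(2/40) ≈ 2.86°
pole at origin: |s| = 2, ∠ = 90.00° (in denominator)
∠G = 0.00° − 97.43° = -97.43°

-97.4°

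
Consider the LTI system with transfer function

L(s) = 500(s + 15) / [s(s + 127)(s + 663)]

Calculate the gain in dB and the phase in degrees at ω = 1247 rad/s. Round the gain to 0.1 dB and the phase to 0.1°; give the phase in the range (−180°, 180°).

-71.0 dB, -146.9°

At s = jω = j1247:
zero (s+15): 15 + j1247 → |·| = √(15²+1247²) = √1555234 ≈ 1247.1, ∠ = arctan(1247/15) ≈ 89.31°
pole (s+127): 127 + j1247 → |·| = √(127²+1247²) = √1571138 ≈ 1253.5, ∠ = arctan(1247/127) ≈ 84.18°
pole (s+663): 663 + j1247 → |·| = √(663²+1247²) = √1994578 ≈ 1412.3, ∠ = arctan(1247/663) ≈ 62.00°
pole at origin: |s| = 1247, ∠ = 90.00° (in denominator)
|L| = 500 · 1247.1 / 2.2076e+09 ≈ 0.00028246
Gain = 20 log₁₀(0.00028246) ≈ -70.98 dB
∠L = 89.31° − 236.18° = -146.87°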